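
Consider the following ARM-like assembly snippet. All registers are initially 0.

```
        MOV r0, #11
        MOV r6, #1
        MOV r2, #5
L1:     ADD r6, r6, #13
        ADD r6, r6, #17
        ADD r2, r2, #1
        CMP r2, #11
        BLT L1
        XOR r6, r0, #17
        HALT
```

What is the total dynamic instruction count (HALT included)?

MOV r0, #11 → r0=11
MOV r6, #1 → r6=1
MOV r2, #5 → r2=5
ADD r6, r6, #13 → r6=1+13=14
ADD r6, r6, #17 → r6=14+17=31
ADD r2, r2, #1 → r2=5+1=6
CMP r2, #11  (cmp 6,11)
BLT L1: taken
ADD r6, r6, #13 → r6=31+13=44
ADD r6, r6, #17 → r6=44+17=61
ADD r2, r2, #1 → r2=6+1=7
CMP r2, #11  (cmp 7,11)
BLT L1: taken
ADD r6, r6, #13 → r6=61+13=74
ADD r6, r6, #17 → r6=74+17=91
ADD r2, r2, #1 → r2=7+1=8
CMP r2, #11  (cmp 8,11)
BLT L1: taken
ADD r6, r6, #13 → r6=91+13=104
ADD r6, r6, #17 → r6=104+17=121
ADD r2, r2, #1 → r2=8+1=9
CMP r2, #11  (cmp 9,11)
BLT L1: taken
ADD r6, r6, #13 → r6=121+13=134
ADD r6, r6, #17 → r6=134+17=151
ADD r2, r2, #1 → r2=9+1=10
CMP r2, #11  (cmp 10,11)
BLT L1: taken
ADD r6, r6, #13 → r6=151+13=164
ADD r6, r6, #17 → r6=164+17=181
ADD r2, r2, #1 → r2=10+1=11
CMP r2, #11  (cmp 11,11)
BLT L1: not taken
XOR r6, r0, #17 → r6=11^17=26
halt.
Total executed instructions: 35.

35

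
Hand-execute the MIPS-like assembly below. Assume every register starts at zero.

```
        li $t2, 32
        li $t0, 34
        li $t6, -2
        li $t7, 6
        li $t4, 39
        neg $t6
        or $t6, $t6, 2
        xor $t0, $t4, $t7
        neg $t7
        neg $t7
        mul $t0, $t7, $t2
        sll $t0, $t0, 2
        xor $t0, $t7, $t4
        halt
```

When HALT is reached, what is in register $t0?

li $t2, 32 → $t2=32
li $t0, 34 → $t0=34
li $t6, -2 → $t6=-2
li $t7, 6 → $t7=6
li $t4, 39 → $t4=39
neg $t6 → $t6=-(-2)=2
or $t6, $t6, 2 → $t6=2|2=2
xor $t0, $t4, $t7 → $t0=39^6=33
neg $t7 → $t7=-(6)=-6
neg $t7 → $t7=-(-6)=6
mul $t0, $t7, $t2 → $t0=6*32=192
sll $t0, $t0, 2 → $t0=192<<2=768
xor $t0, $t7, $t4 → $t0=6^39=33
halt.

33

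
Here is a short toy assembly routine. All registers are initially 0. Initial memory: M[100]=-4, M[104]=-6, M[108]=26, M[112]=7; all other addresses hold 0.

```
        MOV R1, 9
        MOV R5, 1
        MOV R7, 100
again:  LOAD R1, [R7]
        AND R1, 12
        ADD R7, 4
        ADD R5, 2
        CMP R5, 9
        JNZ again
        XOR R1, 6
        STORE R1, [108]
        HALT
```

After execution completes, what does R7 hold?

MOV R1, 9 → R1=9
MOV R5, 1 → R5=1
MOV R7, 100 → R7=100
LOAD R1, [R7] → R1=M[100]=-4
AND R1, 12 → R1=(-4)&12=12
ADD R7, 4 → R7=100+4=104
ADD R5, 2 → R5=1+2=3
CMP R5, 9  (cmp 3,9)
JNZ again: taken
LOAD R1, [R7] → R1=M[104]=-6
AND R1, 12 → R1=(-6)&12=8
ADD R7, 4 → R7=104+4=108
ADD R5, 2 → R5=3+2=5
CMP R5, 9  (cmp 5,9)
JNZ again: taken
LOAD R1, [R7] → R1=M[108]=26
AND R1, 12 → R1=26&12=8
ADD R7, 4 → R7=108+4=112
ADD R5, 2 → R5=5+2=7
CMP R5, 9  (cmp 7,9)
JNZ again: taken
LOAD R1, [R7] → R1=M[112]=7
AND R1, 12 → R1=7&12=4
ADD R7, 4 → R7=112+4=116
ADD R5, 2 → R5=7+2=9
CMP R5, 9  (cmp 9,9)
JNZ again: not taken
XOR R1, 6 → R1=4^6=2
STORE R1, [108] → M[108]=2
halt.

116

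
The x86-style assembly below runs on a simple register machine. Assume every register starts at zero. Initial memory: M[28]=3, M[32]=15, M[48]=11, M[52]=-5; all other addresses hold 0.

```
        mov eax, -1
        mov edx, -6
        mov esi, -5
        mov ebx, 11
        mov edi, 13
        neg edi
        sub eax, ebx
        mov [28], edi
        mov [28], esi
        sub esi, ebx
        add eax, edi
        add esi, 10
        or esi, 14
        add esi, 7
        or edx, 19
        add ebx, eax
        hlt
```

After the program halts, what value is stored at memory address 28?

after mov eax, -1: eax=-1
after mov edx, -6: edx=-6
after mov esi, -5: esi=-5
after mov ebx, 11: ebx=11
after mov edi, 13: edi=13
after neg edi: edi=-(13)=-13
after sub eax, ebx: eax=(-1)-11=-12
mov [28], edi → M[28]=-13
mov [28], esi → M[28]=-5
after sub esi, ebx: esi=(-5)-11=-16
after add eax, edi: eax=(-12)+(-13)=-25
after add esi, 10: esi=(-16)+10=-6
after or esi, 14: esi=(-6)|14=-2
after add esi, 7: esi=(-2)+7=5
after or edx, 19: edx=(-6)|19=-5
after add ebx, eax: ebx=11+(-25)=-14
halt.

-5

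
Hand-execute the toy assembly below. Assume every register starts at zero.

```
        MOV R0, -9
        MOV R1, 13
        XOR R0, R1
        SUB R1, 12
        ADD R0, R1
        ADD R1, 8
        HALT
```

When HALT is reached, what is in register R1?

9

MOV R0, -9 → R0=-9
MOV R1, 13 → R1=13
XOR R0, R1 → R0=(-9)^13=-6
SUB R1, 12 → R1=13-12=1
ADD R0, R1 → R0=(-6)+1=-5
ADD R1, 8 → R1=1+8=9
halt.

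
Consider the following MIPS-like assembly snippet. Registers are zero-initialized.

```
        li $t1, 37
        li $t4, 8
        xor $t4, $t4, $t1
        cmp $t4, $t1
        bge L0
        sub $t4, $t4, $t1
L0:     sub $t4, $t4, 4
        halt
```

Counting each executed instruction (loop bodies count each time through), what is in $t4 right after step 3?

li $t1, 37 → $t1=37
li $t4, 8 → $t4=8
xor $t4, $t4, $t1 → $t4=8^37=45
After step 3: $t4 = 45.

45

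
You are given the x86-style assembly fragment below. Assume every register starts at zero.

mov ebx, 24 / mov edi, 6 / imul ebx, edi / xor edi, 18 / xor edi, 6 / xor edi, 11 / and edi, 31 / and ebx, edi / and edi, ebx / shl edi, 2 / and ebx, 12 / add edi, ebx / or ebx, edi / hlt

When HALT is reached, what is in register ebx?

64

after mov ebx, 24: ebx=24
after mov edi, 6: edi=6
after imul ebx, edi: ebx=24*6=144
after xor edi, 18: edi=6^18=20
after xor edi, 6: edi=20^6=18
after xor edi, 11: edi=18^11=25
after and edi, 31: edi=25&31=25
after and ebx, edi: ebx=144&25=16
after and edi, ebx: edi=25&16=16
after shl edi, 2: edi=16<<2=64
after and ebx, 12: ebx=16&12=0
after add edi, ebx: edi=64+0=64
after or ebx, edi: ebx=0|64=64
halt.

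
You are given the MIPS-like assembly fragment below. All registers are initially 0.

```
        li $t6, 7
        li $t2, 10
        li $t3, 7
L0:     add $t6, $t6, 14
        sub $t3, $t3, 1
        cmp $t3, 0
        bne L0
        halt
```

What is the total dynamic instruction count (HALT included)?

after li $t6, 7: $t6=7
after li $t2, 10: $t2=10
after li $t3, 7: $t3=7
after add $t6, $t6, 14: $t6=7+14=21
after sub $t3, $t3, 1: $t3=7-1=6
cmp $t3, 0  (cmp 6,0)
bne L0: taken
after add $t6, $t6, 14: $t6=21+14=35
after sub $t3, $t3, 1: $t3=6-1=5
cmp $t3, 0  (cmp 5,0)
bne L0: taken
after add $t6, $t6, 14: $t6=35+14=49
after sub $t3, $t3, 1: $t3=5-1=4
cmp $t3, 0  (cmp 4,0)
bne L0: taken
after add $t6, $t6, 14: $t6=49+14=63
after sub $t3, $t3, 1: $t3=4-1=3
cmp $t3, 0  (cmp 3,0)
bne L0: taken
after add $t6, $t6, 14: $t6=63+14=77
after sub $t3, $t3, 1: $t3=3-1=2
cmp $t3, 0  (cmp 2,0)
bne L0: taken
after add $t6, $t6, 14: $t6=77+14=91
after sub $t3, $t3, 1: $t3=2-1=1
cmp $t3, 0  (cmp 1,0)
bne L0: taken
after add $t6, $t6, 14: $t6=91+14=105
after sub $t3, $t3, 1: $t3=1-1=0
cmp $t3, 0  (cmp 0,0)
bne L0: not taken
halt.
Total executed instructions: 32.

32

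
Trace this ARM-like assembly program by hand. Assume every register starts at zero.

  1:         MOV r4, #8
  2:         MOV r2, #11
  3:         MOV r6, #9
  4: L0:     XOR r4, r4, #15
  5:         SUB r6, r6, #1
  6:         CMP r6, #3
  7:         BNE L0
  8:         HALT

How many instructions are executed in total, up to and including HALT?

28

r4=8
r2=11
r6=9
r4=8^15=7
r6=9-1=8
CMP r6, #3  (cmp 8,3)
BNE L0: taken
r4=7^15=8
r6=8-1=7
CMP r6, #3  (cmp 7,3)
BNE L0: taken
r4=8^15=7
r6=7-1=6
CMP r6, #3  (cmp 6,3)
BNE L0: taken
r4=7^15=8
r6=6-1=5
CMP r6, #3  (cmp 5,3)
BNE L0: taken
r4=8^15=7
r6=5-1=4
CMP r6, #3  (cmp 4,3)
BNE L0: taken
r4=7^15=8
r6=4-1=3
CMP r6, #3  (cmp 3,3)
BNE L0: not taken
halt.
Total executed instructions: 28.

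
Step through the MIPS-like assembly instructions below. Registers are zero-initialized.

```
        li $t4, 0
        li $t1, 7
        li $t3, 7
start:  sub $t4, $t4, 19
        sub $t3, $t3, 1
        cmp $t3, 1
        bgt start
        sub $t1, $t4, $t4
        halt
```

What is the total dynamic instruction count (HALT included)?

li $t4, 0 → $t4=0
li $t1, 7 → $t1=7
li $t3, 7 → $t3=7
sub $t4, $t4, 19 → $t4=0-19=-19
sub $t3, $t3, 1 → $t3=7-1=6
cmp $t3, 1  (cmp 6,1)
bgt start: taken
sub $t4, $t4, 19 → $t4=(-19)-19=-38
sub $t3, $t3, 1 → $t3=6-1=5
cmp $t3, 1  (cmp 5,1)
bgt start: taken
sub $t4, $t4, 19 → $t4=(-38)-19=-57
sub $t3, $t3, 1 → $t3=5-1=4
cmp $t3, 1  (cmp 4,1)
bgt start: taken
sub $t4, $t4, 19 → $t4=(-57)-19=-76
sub $t3, $t3, 1 → $t3=4-1=3
cmp $t3, 1  (cmp 3,1)
bgt start: taken
sub $t4, $t4, 19 → $t4=(-76)-19=-95
sub $t3, $t3, 1 → $t3=3-1=2
cmp $t3, 1  (cmp 2,1)
bgt start: taken
sub $t4, $t4, 19 → $t4=(-95)-19=-114
sub $t3, $t3, 1 → $t3=2-1=1
cmp $t3, 1  (cmp 1,1)
bgt start: not taken
sub $t1, $t4, $t4 → $t1=(-114)-(-114)=0
halt.
Total executed instructions: 29.

29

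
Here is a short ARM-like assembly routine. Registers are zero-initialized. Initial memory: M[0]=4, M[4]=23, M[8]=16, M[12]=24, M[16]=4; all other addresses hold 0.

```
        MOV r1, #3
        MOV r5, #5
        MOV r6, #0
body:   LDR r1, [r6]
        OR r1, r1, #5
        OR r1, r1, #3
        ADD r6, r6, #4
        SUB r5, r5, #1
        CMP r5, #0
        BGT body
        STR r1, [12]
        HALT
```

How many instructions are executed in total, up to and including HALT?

after MOV r1, #3: r1=3
after MOV r5, #5: r5=5
after MOV r6, #0: r6=0
after LDR r1, [r6]: r1=M[0]=4
after OR r1, r1, #5: r1=4|5=5
after OR r1, r1, #3: r1=5|3=7
after ADD r6, r6, #4: r6=0+4=4
after SUB r5, r5, #1: r5=5-1=4
CMP r5, #0  (cmp 4,0)
BGT body: taken
after LDR r1, [r6]: r1=M[4]=23
after OR r1, r1, #5: r1=23|5=23
after OR r1, r1, #3: r1=23|3=23
after ADD r6, r6, #4: r6=4+4=8
after SUB r5, r5, #1: r5=4-1=3
CMP r5, #0  (cmp 3,0)
BGT body: taken
after LDR r1, [r6]: r1=M[8]=16
after OR r1, r1, #5: r1=16|5=21
after OR r1, r1, #3: r1=21|3=23
after ADD r6, r6, #4: r6=8+4=12
after SUB r5, r5, #1: r5=3-1=2
CMP r5, #0  (cmp 2,0)
BGT body: taken
after LDR r1, [r6]: r1=M[12]=24
after OR r1, r1, #5: r1=24|5=29
after OR r1, r1, #3: r1=29|3=31
after ADD r6, r6, #4: r6=12+4=16
after SUB r5, r5, #1: r5=2-1=1
CMP r5, #0  (cmp 1,0)
BGT body: taken
after LDR r1, [r6]: r1=M[16]=4
after OR r1, r1, #5: r1=4|5=5
after OR r1, r1, #3: r1=5|3=7
after ADD r6, r6, #4: r6=16+4=20
after SUB r5, r5, #1: r5=1-1=0
CMP r5, #0  (cmp 0,0)
BGT body: not taken
STR r1, [12] → M[12]=7
halt.
Total executed instructions: 40.

40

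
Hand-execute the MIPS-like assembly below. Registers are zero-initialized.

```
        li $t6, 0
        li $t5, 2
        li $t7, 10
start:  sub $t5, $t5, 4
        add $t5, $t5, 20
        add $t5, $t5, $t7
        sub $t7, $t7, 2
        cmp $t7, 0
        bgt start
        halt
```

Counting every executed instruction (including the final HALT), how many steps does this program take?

34

after li $t6, 0: $t6=0
after li $t5, 2: $t5=2
after li $t7, 10: $t7=10
after sub $t5, $t5, 4: $t5=2-4=-2
after add $t5, $t5, 20: $t5=(-2)+20=18
after add $t5, $t5, $t7: $t5=18+10=28
after sub $t7, $t7, 2: $t7=10-2=8
cmp $t7, 0  (cmp 8,0)
bgt start: taken
after sub $t5, $t5, 4: $t5=28-4=24
after add $t5, $t5, 20: $t5=24+20=44
after add $t5, $t5, $t7: $t5=44+8=52
after sub $t7, $t7, 2: $t7=8-2=6
cmp $t7, 0  (cmp 6,0)
bgt start: taken
after sub $t5, $t5, 4: $t5=52-4=48
after add $t5, $t5, 20: $t5=48+20=68
after add $t5, $t5, $t7: $t5=68+6=74
after sub $t7, $t7, 2: $t7=6-2=4
cmp $t7, 0  (cmp 4,0)
bgt start: taken
after sub $t5, $t5, 4: $t5=74-4=70
after add $t5, $t5, 20: $t5=70+20=90
after add $t5, $t5, $t7: $t5=90+4=94
after sub $t7, $t7, 2: $t7=4-2=2
cmp $t7, 0  (cmp 2,0)
bgt start: taken
after sub $t5, $t5, 4: $t5=94-4=90
after add $t5, $t5, 20: $t5=90+20=110
after add $t5, $t5, $t7: $t5=110+2=112
after sub $t7, $t7, 2: $t7=2-2=0
cmp $t7, 0  (cmp 0,0)
bgt start: not taken
halt.
Total executed instructions: 34.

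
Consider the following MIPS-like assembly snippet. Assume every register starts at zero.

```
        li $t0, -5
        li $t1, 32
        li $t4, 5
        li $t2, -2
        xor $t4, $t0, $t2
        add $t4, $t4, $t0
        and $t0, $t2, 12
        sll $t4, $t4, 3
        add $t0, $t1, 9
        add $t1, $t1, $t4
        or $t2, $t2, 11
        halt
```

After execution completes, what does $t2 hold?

-1

li $t0, -5 → $t0=-5
li $t1, 32 → $t1=32
li $t4, 5 → $t4=5
li $t2, -2 → $t2=-2
xor $t4, $t0, $t2 → $t4=(-5)^(-2)=5
add $t4, $t4, $t0 → $t4=5+(-5)=0
and $t0, $t2, 12 → $t0=(-2)&12=12
sll $t4, $t4, 3 → $t4=0<<3=0
add $t0, $t1, 9 → $t0=32+9=41
add $t1, $t1, $t4 → $t1=32+0=32
or $t2, $t2, 11 → $t2=(-2)|11=-1
halt.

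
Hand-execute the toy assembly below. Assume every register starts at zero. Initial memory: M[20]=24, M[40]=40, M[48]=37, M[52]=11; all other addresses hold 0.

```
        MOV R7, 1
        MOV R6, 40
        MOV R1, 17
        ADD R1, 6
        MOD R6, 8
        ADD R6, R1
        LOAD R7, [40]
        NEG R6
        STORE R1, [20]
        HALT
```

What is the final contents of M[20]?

R7=1
R6=40
R1=17
R1=17+6=23
R6=40%8=0
R6=0+23=23
R7=M[40]=40
R6=-(23)=-23
STORE R1, [20] → M[20]=23
halt.

23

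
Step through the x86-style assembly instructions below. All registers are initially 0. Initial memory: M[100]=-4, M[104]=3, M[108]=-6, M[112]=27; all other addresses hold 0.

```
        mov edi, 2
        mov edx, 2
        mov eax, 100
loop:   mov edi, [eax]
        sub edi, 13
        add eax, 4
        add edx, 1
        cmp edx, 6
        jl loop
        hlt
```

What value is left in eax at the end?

116

after mov edi, 2: edi=2
after mov edx, 2: edx=2
after mov eax, 100: eax=100
after mov edi, [eax]: edi=M[100]=-4
after sub edi, 13: edi=(-4)-13=-17
after add eax, 4: eax=100+4=104
after add edx, 1: edx=2+1=3
cmp edx, 6  (cmp 3,6)
jl loop: taken
after mov edi, [eax]: edi=M[104]=3
after sub edi, 13: edi=3-13=-10
after add eax, 4: eax=104+4=108
after add edx, 1: edx=3+1=4
cmp edx, 6  (cmp 4,6)
jl loop: taken
after mov edi, [eax]: edi=M[108]=-6
after sub edi, 13: edi=(-6)-13=-19
after add eax, 4: eax=108+4=112
after add edx, 1: edx=4+1=5
cmp edx, 6  (cmp 5,6)
jl loop: taken
after mov edi, [eax]: edi=M[112]=27
after sub edi, 13: edi=27-13=14
after add eax, 4: eax=112+4=116
after add edx, 1: edx=5+1=6
cmp edx, 6  (cmp 6,6)
jl loop: not taken
halt.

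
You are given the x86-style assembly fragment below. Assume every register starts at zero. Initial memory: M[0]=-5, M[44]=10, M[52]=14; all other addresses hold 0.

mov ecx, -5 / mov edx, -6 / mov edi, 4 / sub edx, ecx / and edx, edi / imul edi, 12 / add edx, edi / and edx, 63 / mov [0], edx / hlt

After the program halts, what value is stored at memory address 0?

52

ecx=-5
edx=-6
edi=4
edx=(-6)-(-5)=-1
edx=(-1)&4=4
edi=4*12=48
edx=4+48=52
edx=52&63=52
mov [0], edx → M[0]=52
halt.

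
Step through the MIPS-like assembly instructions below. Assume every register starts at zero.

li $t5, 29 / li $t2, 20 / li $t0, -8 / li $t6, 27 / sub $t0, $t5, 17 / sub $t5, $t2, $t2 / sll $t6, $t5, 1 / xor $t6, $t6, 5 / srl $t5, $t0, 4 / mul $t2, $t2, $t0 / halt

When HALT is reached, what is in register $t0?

after li $t5, 29: $t5=29
after li $t2, 20: $t2=20
after li $t0, -8: $t0=-8
after li $t6, 27: $t6=27
after sub $t0, $t5, 17: $t0=29-17=12
after sub $t5, $t2, $t2: $t5=20-20=0
after sll $t6, $t5, 1: $t6=0<<1=0
after xor $t6, $t6, 5: $t6=0^5=5
after srl $t5, $t0, 4: $t5=12>>4=0
after mul $t2, $t2, $t0: $t2=20*12=240
halt.

12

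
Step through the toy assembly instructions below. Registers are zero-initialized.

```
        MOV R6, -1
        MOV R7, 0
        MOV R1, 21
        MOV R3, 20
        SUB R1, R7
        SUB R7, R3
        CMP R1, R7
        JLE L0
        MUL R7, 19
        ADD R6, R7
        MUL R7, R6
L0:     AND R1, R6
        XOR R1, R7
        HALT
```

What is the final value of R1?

MOV R6, -1 → R6=-1
MOV R7, 0 → R7=0
MOV R1, 21 → R1=21
MOV R3, 20 → R3=20
SUB R1, R7 → R1=21-0=21
SUB R7, R3 → R7=0-20=-20
CMP R1, R7  (cmp 21,-20)
JLE L0: not taken
MUL R7, 19 → R7=(-20)*19=-380
ADD R6, R7 → R6=(-1)+(-380)=-381
MUL R7, R6 → R7=(-380)*(-381)=144780
AND R1, R6 → R1=21&(-381)=1
XOR R1, R7 → R1=1^144780=144781
halt.

144781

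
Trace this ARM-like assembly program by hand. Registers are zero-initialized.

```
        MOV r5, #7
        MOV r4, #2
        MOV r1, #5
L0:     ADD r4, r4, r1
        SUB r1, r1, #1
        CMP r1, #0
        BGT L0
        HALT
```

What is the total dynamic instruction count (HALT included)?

24

r5=7
r4=2
r1=5
r4=2+5=7
r1=5-1=4
CMP r1, #0  (cmp 4,0)
BGT L0: taken
r4=7+4=11
r1=4-1=3
CMP r1, #0  (cmp 3,0)
BGT L0: taken
r4=11+3=14
r1=3-1=2
CMP r1, #0  (cmp 2,0)
BGT L0: taken
r4=14+2=16
r1=2-1=1
CMP r1, #0  (cmp 1,0)
BGT L0: taken
r4=16+1=17
r1=1-1=0
CMP r1, #0  (cmp 0,0)
BGT L0: not taken
halt.
Total executed instructions: 24.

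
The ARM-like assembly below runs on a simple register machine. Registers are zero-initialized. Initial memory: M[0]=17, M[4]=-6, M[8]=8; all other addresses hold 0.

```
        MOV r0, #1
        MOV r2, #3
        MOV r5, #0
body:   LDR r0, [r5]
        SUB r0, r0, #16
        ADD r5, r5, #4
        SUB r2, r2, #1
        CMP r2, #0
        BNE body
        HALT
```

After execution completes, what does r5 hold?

12

MOV r0, #1 → r0=1
MOV r2, #3 → r2=3
MOV r5, #0 → r5=0
LDR r0, [r5] → r0=M[0]=17
SUB r0, r0, #16 → r0=17-16=1
ADD r5, r5, #4 → r5=0+4=4
SUB r2, r2, #1 → r2=3-1=2
CMP r2, #0  (cmp 2,0)
BNE body: taken
LDR r0, [r5] → r0=M[4]=-6
SUB r0, r0, #16 → r0=(-6)-16=-22
ADD r5, r5, #4 → r5=4+4=8
SUB r2, r2, #1 → r2=2-1=1
CMP r2, #0  (cmp 1,0)
BNE body: taken
LDR r0, [r5] → r0=M[8]=8
SUB r0, r0, #16 → r0=8-16=-8
ADD r5, r5, #4 → r5=8+4=12
SUB r2, r2, #1 → r2=1-1=0
CMP r2, #0  (cmp 0,0)
BNE body: not taken
halt.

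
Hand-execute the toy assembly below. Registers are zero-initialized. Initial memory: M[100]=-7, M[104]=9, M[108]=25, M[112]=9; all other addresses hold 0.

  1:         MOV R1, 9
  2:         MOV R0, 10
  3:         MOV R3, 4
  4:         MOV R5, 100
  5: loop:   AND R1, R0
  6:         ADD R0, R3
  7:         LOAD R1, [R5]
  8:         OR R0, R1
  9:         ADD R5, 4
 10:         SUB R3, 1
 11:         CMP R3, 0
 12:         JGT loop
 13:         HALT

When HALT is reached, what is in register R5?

116

after MOV R1, 9: R1=9
after MOV R0, 10: R0=10
after MOV R3, 4: R3=4
after MOV R5, 100: R5=100
after AND R1, R0: R1=9&10=8
after ADD R0, R3: R0=10+4=14
after LOAD R1, [R5]: R1=M[100]=-7
after OR R0, R1: R0=14|(-7)=-1
after ADD R5, 4: R5=100+4=104
after SUB R3, 1: R3=4-1=3
CMP R3, 0  (cmp 3,0)
JGT loop: taken
after AND R1, R0: R1=(-7)&(-1)=-7
after ADD R0, R3: R0=(-1)+3=2
after LOAD R1, [R5]: R1=M[104]=9
after OR R0, R1: R0=2|9=11
after ADD R5, 4: R5=104+4=108
after SUB R3, 1: R3=3-1=2
CMP R3, 0  (cmp 2,0)
JGT loop: taken
after AND R1, R0: R1=9&11=9
after ADD R0, R3: R0=11+2=13
after LOAD R1, [R5]: R1=M[108]=25
after OR R0, R1: R0=13|25=29
after ADD R5, 4: R5=108+4=112
after SUB R3, 1: R3=2-1=1
CMP R3, 0  (cmp 1,0)
JGT loop: taken
after AND R1, R0: R1=25&29=25
after ADD R0, R3: R0=29+1=30
after LOAD R1, [R5]: R1=M[112]=9
after OR R0, R1: R0=30|9=31
after ADD R5, 4: R5=112+4=116
after SUB R3, 1: R3=1-1=0
CMP R3, 0  (cmp 0,0)
JGT loop: not taken
halt.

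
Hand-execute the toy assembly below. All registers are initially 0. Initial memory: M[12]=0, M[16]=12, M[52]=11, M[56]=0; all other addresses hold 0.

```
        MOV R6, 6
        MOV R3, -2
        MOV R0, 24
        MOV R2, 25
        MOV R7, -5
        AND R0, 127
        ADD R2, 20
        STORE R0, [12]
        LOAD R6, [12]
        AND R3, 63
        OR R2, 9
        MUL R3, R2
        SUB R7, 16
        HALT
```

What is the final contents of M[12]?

MOV R6, 6 → R6=6
MOV R3, -2 → R3=-2
MOV R0, 24 → R0=24
MOV R2, 25 → R2=25
MOV R7, -5 → R7=-5
AND R0, 127 → R0=24&127=24
ADD R2, 20 → R2=25+20=45
STORE R0, [12] → M[12]=24
LOAD R6, [12] → R6=M[12]=24
AND R3, 63 → R3=(-2)&63=62
OR R2, 9 → R2=45|9=45
MUL R3, R2 → R3=62*45=2790
SUB R7, 16 → R7=(-5)-16=-21
halt.

24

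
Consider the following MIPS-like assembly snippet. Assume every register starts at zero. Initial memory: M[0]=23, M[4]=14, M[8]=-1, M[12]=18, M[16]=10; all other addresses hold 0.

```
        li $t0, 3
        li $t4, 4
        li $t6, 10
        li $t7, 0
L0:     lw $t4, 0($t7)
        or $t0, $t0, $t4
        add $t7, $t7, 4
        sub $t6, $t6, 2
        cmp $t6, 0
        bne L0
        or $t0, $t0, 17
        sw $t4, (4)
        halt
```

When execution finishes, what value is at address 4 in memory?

10

after li $t0, 3: $t0=3
after li $t4, 4: $t4=4
after li $t6, 10: $t6=10
after li $t7, 0: $t7=0
after lw $t4, 0($t7): $t4=M[0]=23
after or $t0, $t0, $t4: $t0=3|23=23
after add $t7, $t7, 4: $t7=0+4=4
after sub $t6, $t6, 2: $t6=10-2=8
cmp $t6, 0  (cmp 8,0)
bne L0: taken
after lw $t4, 0($t7): $t4=M[4]=14
after or $t0, $t0, $t4: $t0=23|14=31
after add $t7, $t7, 4: $t7=4+4=8
after sub $t6, $t6, 2: $t6=8-2=6
cmp $t6, 0  (cmp 6,0)
bne L0: taken
after lw $t4, 0($t7): $t4=M[8]=-1
after or $t0, $t0, $t4: $t0=31|(-1)=-1
after add $t7, $t7, 4: $t7=8+4=12
after sub $t6, $t6, 2: $t6=6-2=4
cmp $t6, 0  (cmp 4,0)
bne L0: taken
after lw $t4, 0($t7): $t4=M[12]=18
after or $t0, $t0, $t4: $t0=(-1)|18=-1
after add $t7, $t7, 4: $t7=12+4=16
after sub $t6, $t6, 2: $t6=4-2=2
cmp $t6, 0  (cmp 2,0)
bne L0: taken
after lw $t4, 0($t7): $t4=M[16]=10
after or $t0, $t0, $t4: $t0=(-1)|10=-1
after add $t7, $t7, 4: $t7=16+4=20
after sub $t6, $t6, 2: $t6=2-2=0
cmp $t6, 0  (cmp 0,0)
bne L0: not taken
after or $t0, $t0, 17: $t0=(-1)|17=-1
sw $t4, (4) → M[4]=10
halt.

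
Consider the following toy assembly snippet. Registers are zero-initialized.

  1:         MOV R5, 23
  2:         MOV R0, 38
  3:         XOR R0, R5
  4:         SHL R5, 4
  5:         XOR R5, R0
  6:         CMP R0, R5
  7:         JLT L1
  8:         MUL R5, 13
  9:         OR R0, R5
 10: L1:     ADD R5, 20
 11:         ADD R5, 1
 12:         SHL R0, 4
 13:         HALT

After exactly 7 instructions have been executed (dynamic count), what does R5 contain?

after MOV R5, 23: R5=23
after MOV R0, 38: R0=38
after XOR R0, R5: R0=38^23=49
after SHL R5, 4: R5=23<<4=368
after XOR R5, R0: R5=368^49=321
CMP R0, R5  (cmp 49,321)
JLT L1: taken
After step 7: R5 = 321.

321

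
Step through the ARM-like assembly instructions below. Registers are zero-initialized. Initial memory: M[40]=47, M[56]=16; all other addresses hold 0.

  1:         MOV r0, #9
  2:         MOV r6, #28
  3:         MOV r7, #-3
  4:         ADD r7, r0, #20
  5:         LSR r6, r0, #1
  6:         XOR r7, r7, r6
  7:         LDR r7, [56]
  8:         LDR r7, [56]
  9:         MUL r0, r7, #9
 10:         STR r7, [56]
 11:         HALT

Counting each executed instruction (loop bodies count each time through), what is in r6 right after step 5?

4

MOV r0, #9 → r0=9
MOV r6, #28 → r6=28
MOV r7, #-3 → r7=-3
ADD r7, r0, #20 → r7=9+20=29
LSR r6, r0, #1 → r6=9>>1=4
After step 5: r6 = 4.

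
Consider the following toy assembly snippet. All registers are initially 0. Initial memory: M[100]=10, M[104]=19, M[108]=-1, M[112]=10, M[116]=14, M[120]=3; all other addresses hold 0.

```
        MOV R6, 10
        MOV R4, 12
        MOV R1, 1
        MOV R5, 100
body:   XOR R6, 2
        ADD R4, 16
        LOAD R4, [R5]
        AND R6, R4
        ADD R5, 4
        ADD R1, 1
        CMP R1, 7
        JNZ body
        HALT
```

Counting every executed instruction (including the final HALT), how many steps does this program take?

MOV R6, 10 → R6=10
MOV R4, 12 → R4=12
MOV R1, 1 → R1=1
MOV R5, 100 → R5=100
XOR R6, 2 → R6=10^2=8
ADD R4, 16 → R4=12+16=28
LOAD R4, [R5] → R4=M[100]=10
AND R6, R4 → R6=8&10=8
ADD R5, 4 → R5=100+4=104
ADD R1, 1 → R1=1+1=2
CMP R1, 7  (cmp 2,7)
JNZ body: taken
XOR R6, 2 → R6=8^2=10
ADD R4, 16 → R4=10+16=26
LOAD R4, [R5] → R4=M[104]=19
AND R6, R4 → R6=10&19=2
ADD R5, 4 → R5=104+4=108
ADD R1, 1 → R1=2+1=3
CMP R1, 7  (cmp 3,7)
JNZ body: taken
XOR R6, 2 → R6=2^2=0
ADD R4, 16 → R4=19+16=35
LOAD R4, [R5] → R4=M[108]=-1
AND R6, R4 → R6=0&(-1)=0
ADD R5, 4 → R5=108+4=112
ADD R1, 1 → R1=3+1=4
CMP R1, 7  (cmp 4,7)
JNZ body: taken
XOR R6, 2 → R6=0^2=2
ADD R4, 16 → R4=(-1)+16=15
LOAD R4, [R5] → R4=M[112]=10
AND R6, R4 → R6=2&10=2
ADD R5, 4 → R5=112+4=116
ADD R1, 1 → R1=4+1=5
CMP R1, 7  (cmp 5,7)
JNZ body: taken
XOR R6, 2 → R6=2^2=0
ADD R4, 16 → R4=10+16=26
LOAD R4, [R5] → R4=M[116]=14
AND R6, R4 → R6=0&14=0
ADD R5, 4 → R5=116+4=120
ADD R1, 1 → R1=5+1=6
CMP R1, 7  (cmp 6,7)
JNZ body: taken
XOR R6, 2 → R6=0^2=2
ADD R4, 16 → R4=14+16=30
LOAD R4, [R5] → R4=M[120]=3
AND R6, R4 → R6=2&3=2
ADD R5, 4 → R5=120+4=124
ADD R1, 1 → R1=6+1=7
CMP R1, 7  (cmp 7,7)
JNZ body: not taken
halt.
Total executed instructions: 53.

53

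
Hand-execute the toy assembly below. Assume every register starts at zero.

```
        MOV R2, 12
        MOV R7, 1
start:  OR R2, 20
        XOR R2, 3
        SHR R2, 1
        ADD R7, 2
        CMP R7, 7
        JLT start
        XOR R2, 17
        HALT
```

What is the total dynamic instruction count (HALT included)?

22

R2=12
R7=1
R2=12|20=28
R2=28^3=31
R2=31>>1=15
R7=1+2=3
CMP R7, 7  (cmp 3,7)
JLT start: taken
R2=15|20=31
R2=31^3=28
R2=28>>1=14
R7=3+2=5
CMP R7, 7  (cmp 5,7)
JLT start: taken
R2=14|20=30
R2=30^3=29
R2=29>>1=14
R7=5+2=7
CMP R7, 7  (cmp 7,7)
JLT start: not taken
R2=14^17=31
halt.
Total executed instructions: 22.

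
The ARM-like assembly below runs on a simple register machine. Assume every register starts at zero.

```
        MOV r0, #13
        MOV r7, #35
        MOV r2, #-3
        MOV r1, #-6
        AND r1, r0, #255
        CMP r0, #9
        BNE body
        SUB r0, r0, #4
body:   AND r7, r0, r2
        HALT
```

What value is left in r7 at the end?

MOV r0, #13 → r0=13
MOV r7, #35 → r7=35
MOV r2, #-3 → r2=-3
MOV r1, #-6 → r1=-6
AND r1, r0, #255 → r1=13&255=13
CMP r0, #9  (cmp 13,9)
BNE body: taken
AND r7, r0, r2 → r7=13&(-3)=13
halt.

13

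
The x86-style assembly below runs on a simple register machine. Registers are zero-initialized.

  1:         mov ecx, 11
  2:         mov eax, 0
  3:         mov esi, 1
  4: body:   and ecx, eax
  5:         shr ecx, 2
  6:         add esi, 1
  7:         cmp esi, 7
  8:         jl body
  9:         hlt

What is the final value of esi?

7

ecx=11
eax=0
esi=1
ecx=11&0=0
ecx=0>>2=0
esi=1+1=2
cmp esi, 7  (cmp 2,7)
jl body: taken
ecx=0&0=0
ecx=0>>2=0
esi=2+1=3
cmp esi, 7  (cmp 3,7)
jl body: taken
ecx=0&0=0
ecx=0>>2=0
esi=3+1=4
cmp esi, 7  (cmp 4,7)
jl body: taken
ecx=0&0=0
ecx=0>>2=0
esi=4+1=5
cmp esi, 7  (cmp 5,7)
jl body: taken
ecx=0&0=0
ecx=0>>2=0
esi=5+1=6
cmp esi, 7  (cmp 6,7)
jl body: taken
ecx=0&0=0
ecx=0>>2=0
esi=6+1=7
cmp esi, 7  (cmp 7,7)
jl body: not taken
halt.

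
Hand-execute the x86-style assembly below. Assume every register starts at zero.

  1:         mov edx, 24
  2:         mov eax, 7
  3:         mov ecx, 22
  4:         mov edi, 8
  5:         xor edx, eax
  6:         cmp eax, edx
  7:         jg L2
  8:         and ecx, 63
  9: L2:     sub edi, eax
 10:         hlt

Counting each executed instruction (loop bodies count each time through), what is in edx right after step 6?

after mov edx, 24: edx=24
after mov eax, 7: eax=7
after mov ecx, 22: ecx=22
after mov edi, 8: edi=8
after xor edx, eax: edx=24^7=31
cmp eax, edx  (cmp 7,31)
After step 6: edx = 31.

31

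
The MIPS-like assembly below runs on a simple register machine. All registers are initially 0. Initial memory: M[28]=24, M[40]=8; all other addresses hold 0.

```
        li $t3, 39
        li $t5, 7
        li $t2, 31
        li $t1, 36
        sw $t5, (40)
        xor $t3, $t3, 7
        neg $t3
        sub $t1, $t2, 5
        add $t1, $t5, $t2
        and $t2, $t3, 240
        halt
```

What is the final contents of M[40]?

after li $t3, 39: $t3=39
after li $t5, 7: $t5=7
after li $t2, 31: $t2=31
after li $t1, 36: $t1=36
sw $t5, (40) → M[40]=7
after xor $t3, $t3, 7: $t3=39^7=32
after neg $t3: $t3=-(32)=-32
after sub $t1, $t2, 5: $t1=31-5=26
after add $t1, $t5, $t2: $t1=7+31=38
after and $t2, $t3, 240: $t2=(-32)&240=224
halt.

7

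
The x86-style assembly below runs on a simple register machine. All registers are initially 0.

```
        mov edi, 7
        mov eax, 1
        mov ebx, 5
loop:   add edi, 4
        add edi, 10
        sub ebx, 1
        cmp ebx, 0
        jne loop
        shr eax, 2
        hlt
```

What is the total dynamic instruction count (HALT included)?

mov edi, 7 → edi=7
mov eax, 1 → eax=1
mov ebx, 5 → ebx=5
add edi, 4 → edi=7+4=11
add edi, 10 → edi=11+10=21
sub ebx, 1 → ebx=5-1=4
cmp ebx, 0  (cmp 4,0)
jne loop: taken
add edi, 4 → edi=21+4=25
add edi, 10 → edi=25+10=35
sub ebx, 1 → ebx=4-1=3
cmp ebx, 0  (cmp 3,0)
jne loop: taken
add edi, 4 → edi=35+4=39
add edi, 10 → edi=39+10=49
sub ebx, 1 → ebx=3-1=2
cmp ebx, 0  (cmp 2,0)
jne loop: taken
add edi, 4 → edi=49+4=53
add edi, 10 → edi=53+10=63
sub ebx, 1 → ebx=2-1=1
cmp ebx, 0  (cmp 1,0)
jne loop: taken
add edi, 4 → edi=63+4=67
add edi, 10 → edi=67+10=77
sub ebx, 1 → ebx=1-1=0
cmp ebx, 0  (cmp 0,0)
jne loop: not taken
shr eax, 2 → eax=1>>2=0
halt.
Total executed instructions: 30.

30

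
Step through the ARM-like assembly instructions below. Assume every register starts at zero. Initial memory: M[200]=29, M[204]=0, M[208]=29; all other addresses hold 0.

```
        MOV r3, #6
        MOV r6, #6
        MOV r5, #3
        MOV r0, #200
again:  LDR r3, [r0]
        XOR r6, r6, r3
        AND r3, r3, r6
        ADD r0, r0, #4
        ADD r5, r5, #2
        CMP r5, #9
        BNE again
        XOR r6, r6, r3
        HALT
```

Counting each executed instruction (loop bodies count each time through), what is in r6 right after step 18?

r3=6
r6=6
r5=3
r0=200
r3=M[200]=29
r6=6^29=27
r3=29&27=25
r0=200+4=204
r5=3+2=5
CMP r5, #9  (cmp 5,9)
BNE again: taken
r3=M[204]=0
r6=27^0=27
r3=0&27=0
r0=204+4=208
r5=5+2=7
CMP r5, #9  (cmp 7,9)
BNE again: taken
After step 18: r6 = 27.

27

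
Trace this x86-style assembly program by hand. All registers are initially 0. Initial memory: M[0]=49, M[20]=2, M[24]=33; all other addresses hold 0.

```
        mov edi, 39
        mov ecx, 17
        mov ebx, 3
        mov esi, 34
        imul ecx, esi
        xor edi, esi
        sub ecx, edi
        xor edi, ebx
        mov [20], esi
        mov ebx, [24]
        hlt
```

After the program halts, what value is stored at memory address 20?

34

after mov edi, 39: edi=39
after mov ecx, 17: ecx=17
after mov ebx, 3: ebx=3
after mov esi, 34: esi=34
after imul ecx, esi: ecx=17*34=578
after xor edi, esi: edi=39^34=5
after sub ecx, edi: ecx=578-5=573
after xor edi, ebx: edi=5^3=6
mov [20], esi → M[20]=34
after mov ebx, [24]: ebx=M[24]=33
halt.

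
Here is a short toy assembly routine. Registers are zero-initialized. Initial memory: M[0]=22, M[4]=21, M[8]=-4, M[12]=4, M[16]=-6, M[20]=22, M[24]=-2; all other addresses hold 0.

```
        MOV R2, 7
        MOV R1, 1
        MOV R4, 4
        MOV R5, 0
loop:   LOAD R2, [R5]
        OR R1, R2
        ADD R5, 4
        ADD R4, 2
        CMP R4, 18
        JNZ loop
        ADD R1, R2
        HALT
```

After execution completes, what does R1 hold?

R2=7
R1=1
R4=4
R5=0
R2=M[0]=22
R1=1|22=23
R5=0+4=4
R4=4+2=6
CMP R4, 18  (cmp 6,18)
JNZ loop: taken
R2=M[4]=21
R1=23|21=23
R5=4+4=8
R4=6+2=8
CMP R4, 18  (cmp 8,18)
JNZ loop: taken
R2=M[8]=-4
R1=23|(-4)=-1
R5=8+4=12
R4=8+2=10
CMP R4, 18  (cmp 10,18)
JNZ loop: taken
R2=M[12]=4
R1=(-1)|4=-1
R5=12+4=16
R4=10+2=12
CMP R4, 18  (cmp 12,18)
JNZ loop: taken
R2=M[16]=-6
R1=(-1)|(-6)=-1
R5=16+4=20
R4=12+2=14
CMP R4, 18  (cmp 14,18)
JNZ loop: taken
R2=M[20]=22
R1=(-1)|22=-1
R5=20+4=24
R4=14+2=16
CMP R4, 18  (cmp 16,18)
JNZ loop: taken
R2=M[24]=-2
R1=(-1)|(-2)=-1
R5=24+4=28
R4=16+2=18
CMP R4, 18  (cmp 18,18)
JNZ loop: not taken
R1=(-1)+(-2)=-3
halt.

-3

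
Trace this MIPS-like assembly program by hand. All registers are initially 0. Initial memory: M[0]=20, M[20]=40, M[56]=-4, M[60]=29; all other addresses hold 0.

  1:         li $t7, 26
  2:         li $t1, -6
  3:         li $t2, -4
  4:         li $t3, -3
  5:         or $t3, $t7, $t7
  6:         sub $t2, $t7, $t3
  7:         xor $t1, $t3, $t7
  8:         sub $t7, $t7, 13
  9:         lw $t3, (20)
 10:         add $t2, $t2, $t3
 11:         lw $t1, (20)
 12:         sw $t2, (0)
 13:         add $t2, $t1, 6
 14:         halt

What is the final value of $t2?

li $t7, 26 → $t7=26
li $t1, -6 → $t1=-6
li $t2, -4 → $t2=-4
li $t3, -3 → $t3=-3
or $t3, $t7, $t7 → $t3=26|26=26
sub $t2, $t7, $t3 → $t2=26-26=0
xor $t1, $t3, $t7 → $t1=26^26=0
sub $t7, $t7, 13 → $t7=26-13=13
lw $t3, (20) → $t3=M[20]=40
add $t2, $t2, $t3 → $t2=0+40=40
lw $t1, (20) → $t1=M[20]=40
sw $t2, (0) → M[0]=40
add $t2, $t1, 6 → $t2=40+6=46
halt.

46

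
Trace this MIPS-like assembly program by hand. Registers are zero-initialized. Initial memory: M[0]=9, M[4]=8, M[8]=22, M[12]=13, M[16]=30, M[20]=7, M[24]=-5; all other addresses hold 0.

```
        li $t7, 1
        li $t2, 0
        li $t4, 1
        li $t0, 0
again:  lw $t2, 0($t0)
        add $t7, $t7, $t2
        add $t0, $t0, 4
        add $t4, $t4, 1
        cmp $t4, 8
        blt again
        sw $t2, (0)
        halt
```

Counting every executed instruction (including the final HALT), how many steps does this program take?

48

after li $t7, 1: $t7=1
after li $t2, 0: $t2=0
after li $t4, 1: $t4=1
after li $t0, 0: $t0=0
after lw $t2, 0($t0): $t2=M[0]=9
after add $t7, $t7, $t2: $t7=1+9=10
after add $t0, $t0, 4: $t0=0+4=4
after add $t4, $t4, 1: $t4=1+1=2
cmp $t4, 8  (cmp 2,8)
blt again: taken
after lw $t2, 0($t0): $t2=M[4]=8
after add $t7, $t7, $t2: $t7=10+8=18
after add $t0, $t0, 4: $t0=4+4=8
after add $t4, $t4, 1: $t4=2+1=3
cmp $t4, 8  (cmp 3,8)
blt again: taken
after lw $t2, 0($t0): $t2=M[8]=22
after add $t7, $t7, $t2: $t7=18+22=40
after add $t0, $t0, 4: $t0=8+4=12
after add $t4, $t4, 1: $t4=3+1=4
cmp $t4, 8  (cmp 4,8)
blt again: taken
after lw $t2, 0($t0): $t2=M[12]=13
after add $t7, $t7, $t2: $t7=40+13=53
after add $t0, $t0, 4: $t0=12+4=16
after add $t4, $t4, 1: $t4=4+1=5
cmp $t4, 8  (cmp 5,8)
blt again: taken
after lw $t2, 0($t0): $t2=M[16]=30
after add $t7, $t7, $t2: $t7=53+30=83
after add $t0, $t0, 4: $t0=16+4=20
after add $t4, $t4, 1: $t4=5+1=6
cmp $t4, 8  (cmp 6,8)
blt again: taken
after lw $t2, 0($t0): $t2=M[20]=7
after add $t7, $t7, $t2: $t7=83+7=90
after add $t0, $t0, 4: $t0=20+4=24
after add $t4, $t4, 1: $t4=6+1=7
cmp $t4, 8  (cmp 7,8)
blt again: taken
after lw $t2, 0($t0): $t2=M[24]=-5
after add $t7, $t7, $t2: $t7=90+(-5)=85
after add $t0, $t0, 4: $t0=24+4=28
after add $t4, $t4, 1: $t4=7+1=8
cmp $t4, 8  (cmp 8,8)
blt again: not taken
sw $t2, (0) → M[0]=-5
halt.
Total executed instructions: 48.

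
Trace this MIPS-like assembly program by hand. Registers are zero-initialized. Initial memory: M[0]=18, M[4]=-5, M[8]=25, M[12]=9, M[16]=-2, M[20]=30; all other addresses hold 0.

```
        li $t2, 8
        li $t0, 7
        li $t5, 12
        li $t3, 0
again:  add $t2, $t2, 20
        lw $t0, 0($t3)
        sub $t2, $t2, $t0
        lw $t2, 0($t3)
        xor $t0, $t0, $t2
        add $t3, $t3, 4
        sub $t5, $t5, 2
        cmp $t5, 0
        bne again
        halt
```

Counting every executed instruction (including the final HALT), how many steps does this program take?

li $t2, 8 → $t2=8
li $t0, 7 → $t0=7
li $t5, 12 → $t5=12
li $t3, 0 → $t3=0
add $t2, $t2, 20 → $t2=8+20=28
lw $t0, 0($t3) → $t0=M[0]=18
sub $t2, $t2, $t0 → $t2=28-18=10
lw $t2, 0($t3) → $t2=M[0]=18
xor $t0, $t0, $t2 → $t0=18^18=0
add $t3, $t3, 4 → $t3=0+4=4
sub $t5, $t5, 2 → $t5=12-2=10
cmp $t5, 0  (cmp 10,0)
bne again: taken
add $t2, $t2, 20 → $t2=18+20=38
lw $t0, 0($t3) → $t0=M[4]=-5
sub $t2, $t2, $t0 → $t2=38-(-5)=43
lw $t2, 0($t3) → $t2=M[4]=-5
xor $t0, $t0, $t2 → $t0=(-5)^(-5)=0
add $t3, $t3, 4 → $t3=4+4=8
sub $t5, $t5, 2 → $t5=10-2=8
cmp $t5, 0  (cmp 8,0)
bne again: taken
add $t2, $t2, 20 → $t2=(-5)+20=15
lw $t0, 0($t3) → $t0=M[8]=25
sub $t2, $t2, $t0 → $t2=15-25=-10
lw $t2, 0($t3) → $t2=M[8]=25
xor $t0, $t0, $t2 → $t0=25^25=0
add $t3, $t3, 4 → $t3=8+4=12
sub $t5, $t5, 2 → $t5=8-2=6
cmp $t5, 0  (cmp 6,0)
bne again: taken
add $t2, $t2, 20 → $t2=25+20=45
lw $t0, 0($t3) → $t0=M[12]=9
sub $t2, $t2, $t0 → $t2=45-9=36
lw $t2, 0($t3) → $t2=M[12]=9
xor $t0, $t0, $t2 → $t0=9^9=0
add $t3, $t3, 4 → $t3=12+4=16
sub $t5, $t5, 2 → $t5=6-2=4
cmp $t5, 0  (cmp 4,0)
bne again: taken
add $t2, $t2, 20 → $t2=9+20=29
lw $t0, 0($t3) → $t0=M[16]=-2
sub $t2, $t2, $t0 → $t2=29-(-2)=31
lw $t2, 0($t3) → $t2=M[16]=-2
xor $t0, $t0, $t2 → $t0=(-2)^(-2)=0
add $t3, $t3, 4 → $t3=16+4=20
sub $t5, $t5, 2 → $t5=4-2=2
cmp $t5, 0  (cmp 2,0)
bne again: taken
add $t2, $t2, 20 → $t2=(-2)+20=18
lw $t0, 0($t3) → $t0=M[20]=30
sub $t2, $t2, $t0 → $t2=18-30=-12
lw $t2, 0($t3) → $t2=M[20]=30
xor $t0, $t0, $t2 → $t0=30^30=0
add $t3, $t3, 4 → $t3=20+4=24
sub $t5, $t5, 2 → $t5=2-2=0
cmp $t5, 0  (cmp 0,0)
bne again: not taken
halt.
Total executed instructions: 59.

59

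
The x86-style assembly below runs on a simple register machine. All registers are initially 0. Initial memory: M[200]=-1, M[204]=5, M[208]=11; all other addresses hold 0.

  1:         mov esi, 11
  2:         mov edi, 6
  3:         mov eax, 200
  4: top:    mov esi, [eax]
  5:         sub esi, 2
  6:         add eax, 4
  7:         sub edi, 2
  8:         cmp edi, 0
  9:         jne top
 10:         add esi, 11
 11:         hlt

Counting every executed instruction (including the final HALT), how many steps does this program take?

23

esi=11
edi=6
eax=200
esi=M[200]=-1
esi=(-1)-2=-3
eax=200+4=204
edi=6-2=4
cmp edi, 0  (cmp 4,0)
jne top: taken
esi=M[204]=5
esi=5-2=3
eax=204+4=208
edi=4-2=2
cmp edi, 0  (cmp 2,0)
jne top: taken
esi=M[208]=11
esi=11-2=9
eax=208+4=212
edi=2-2=0
cmp edi, 0  (cmp 0,0)
jne top: not taken
esi=9+11=20
halt.
Total executed instructions: 23.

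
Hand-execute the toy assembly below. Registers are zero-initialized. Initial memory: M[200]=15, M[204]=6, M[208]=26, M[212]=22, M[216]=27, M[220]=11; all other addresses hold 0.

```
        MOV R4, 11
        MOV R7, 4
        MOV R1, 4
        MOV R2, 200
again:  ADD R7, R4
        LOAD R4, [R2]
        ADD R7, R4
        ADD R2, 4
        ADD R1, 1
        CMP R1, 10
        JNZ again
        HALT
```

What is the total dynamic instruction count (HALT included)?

47

R4=11
R7=4
R1=4
R2=200
R7=4+11=15
R4=M[200]=15
R7=15+15=30
R2=200+4=204
R1=4+1=5
CMP R1, 10  (cmp 5,10)
JNZ again: taken
R7=30+15=45
R4=M[204]=6
R7=45+6=51
R2=204+4=208
R1=5+1=6
CMP R1, 10  (cmp 6,10)
JNZ again: taken
R7=51+6=57
R4=M[208]=26
R7=57+26=83
R2=208+4=212
R1=6+1=7
CMP R1, 10  (cmp 7,10)
JNZ again: taken
R7=83+26=109
R4=M[212]=22
R7=109+22=131
R2=212+4=216
R1=7+1=8
CMP R1, 10  (cmp 8,10)
JNZ again: taken
R7=131+22=153
R4=M[216]=27
R7=153+27=180
R2=216+4=220
R1=8+1=9
CMP R1, 10  (cmp 9,10)
JNZ again: taken
R7=180+27=207
R4=M[220]=11
R7=207+11=218
R2=220+4=224
R1=9+1=10
CMP R1, 10  (cmp 10,10)
JNZ again: not taken
halt.
Total executed instructions: 47.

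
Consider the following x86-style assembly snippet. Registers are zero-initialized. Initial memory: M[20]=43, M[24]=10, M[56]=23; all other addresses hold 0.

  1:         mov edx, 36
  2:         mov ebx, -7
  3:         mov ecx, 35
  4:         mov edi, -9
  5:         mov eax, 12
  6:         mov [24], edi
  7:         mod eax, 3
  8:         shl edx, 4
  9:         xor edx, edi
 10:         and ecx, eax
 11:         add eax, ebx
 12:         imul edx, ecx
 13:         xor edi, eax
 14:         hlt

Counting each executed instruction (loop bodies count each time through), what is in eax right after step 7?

0

edx=36
ebx=-7
ecx=35
edi=-9
eax=12
mov [24], edi → M[24]=-9
eax=12%3=0
After step 7: eax = 0.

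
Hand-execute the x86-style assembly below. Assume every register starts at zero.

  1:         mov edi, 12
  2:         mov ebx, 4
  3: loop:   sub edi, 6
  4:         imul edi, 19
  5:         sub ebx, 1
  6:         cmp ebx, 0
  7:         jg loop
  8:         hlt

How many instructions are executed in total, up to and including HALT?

edi=12
ebx=4
edi=12-6=6
edi=6*19=114
ebx=4-1=3
cmp ebx, 0  (cmp 3,0)
jg loop: taken
edi=114-6=108
edi=108*19=2052
ebx=3-1=2
cmp ebx, 0  (cmp 2,0)
jg loop: taken
edi=2052-6=2046
edi=2046*19=38874
ebx=2-1=1
cmp ebx, 0  (cmp 1,0)
jg loop: taken
edi=38874-6=38868
edi=38868*19=738492
ebx=1-1=0
cmp ebx, 0  (cmp 0,0)
jg loop: not taken
halt.
Total executed instructions: 23.

23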